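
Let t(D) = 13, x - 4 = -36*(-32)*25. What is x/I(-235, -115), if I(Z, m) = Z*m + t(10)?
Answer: 14402/13519 ≈ 1.0653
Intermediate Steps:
x = 28804 (x = 4 - 36*(-32)*25 = 4 + 1152*25 = 4 + 28800 = 28804)
I(Z, m) = 13 + Z*m (I(Z, m) = Z*m + 13 = 13 + Z*m)
x/I(-235, -115) = 28804/(13 - 235*(-115)) = 28804/(13 + 27025) = 28804/27038 = 28804*(1/27038) = 14402/13519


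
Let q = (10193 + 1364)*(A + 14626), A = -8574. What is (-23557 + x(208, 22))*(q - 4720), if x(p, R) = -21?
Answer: -1649003917032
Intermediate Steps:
q = 69942964 (q = (10193 + 1364)*(-8574 + 14626) = 11557*6052 = 69942964)
(-23557 + x(208, 22))*(q - 4720) = (-23557 - 21)*(69942964 - 4720) = -23578*69938244 = -1649003917032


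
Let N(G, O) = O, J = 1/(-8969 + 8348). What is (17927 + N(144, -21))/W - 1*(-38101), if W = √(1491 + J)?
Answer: 38101 + 26859*√63887790/462955 ≈ 38565.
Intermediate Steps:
J = -1/621 (J = 1/(-621) = -1/621 ≈ -0.0016103)
W = √63887790/207 (W = √(1491 - 1/621) = √(925910/621) = √63887790/207 ≈ 38.613)
(17927 + N(144, -21))/W - 1*(-38101) = (17927 - 21)/((√63887790/207)) - 1*(-38101) = 17906*(3*√63887790/925910) + 38101 = 26859*√63887790/462955 + 38101 = 38101 + 26859*√63887790/462955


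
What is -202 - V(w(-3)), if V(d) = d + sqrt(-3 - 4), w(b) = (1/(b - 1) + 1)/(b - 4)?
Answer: -5653/28 - I*sqrt(7) ≈ -201.89 - 2.6458*I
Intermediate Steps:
w(b) = (1 + 1/(-1 + b))/(-4 + b) (w(b) = (1/(-1 + b) + 1)/(-4 + b) = (1 + 1/(-1 + b))/(-4 + b))
V(d) = d + I*sqrt(7) (V(d) = d + sqrt(-7) = d + I*sqrt(7))
-202 - V(w(-3)) = -202 - (-3/(4 + (-3)**2 - 5*(-3)) + I*sqrt(7)) = -202 - (-3/(4 + 9 + 15) + I*sqrt(7)) = -202 - (-3/28 + I*sqrt(7)) = -202 + (3/28 - I*sqrt(7)) = -5653/28 - I*sqrt(7)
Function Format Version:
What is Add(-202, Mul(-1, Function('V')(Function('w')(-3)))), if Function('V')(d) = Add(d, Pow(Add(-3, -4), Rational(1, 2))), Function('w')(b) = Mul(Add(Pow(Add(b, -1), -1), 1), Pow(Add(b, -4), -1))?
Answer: Add(Rational(-5653, 28), Mul(-1, I, Pow(7, Rational(1, 2)))) ≈ Add(-201.89, Mul(-2.6458, I))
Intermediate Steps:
Function('w')(b) = Mul(Pow(Add(-4, b), -1), Add(1, Pow(Add(-1, b), -1))) (Function('w')(b) = Mul(Add(Pow(Add(-1, b), -1), 1), Pow(Add(-4, b), -1)) = Mul(Add(1, Pow(Add(-1, b), -1)), Pow(Add(-4, b), -1)) = Mul(Pow(Add(-4, b), -1), Add(1, Pow(Add(-1, b), -1))))
Function('V')(d) = Add(d, Mul(I, Pow(7, Rational(1, 2)))) (Function('V')(d) = Add(d, Pow(-7, Rational(1, 2))) = Add(d, Mul(I, Pow(7, Rational(1, 2)))))
Add(-202, Mul(-1, Function('V')(Function('w')(-3)))) = Add(-202, Mul(-1, Add(Mul(-3, Pow(Add(4, Pow(-3, 2), Mul(-5, -3)), -1)), Mul(I, Pow(7, Rational(1, 2)))))) = Add(-202, Mul(-1, Add(Mul(-3, Pow(Add(4, 9, 15), -1)), Mul(I, Pow(7, Rational(1, 2)))))) = Add(-202, Mul(-1, Add(Mul(-3, Pow(28, -1)), Mul(I, Pow(7, Rational(1, 2)))))) = Add(-202, Mul(-1, Add(Mul(-3, Rational(1, 28)), Mul(I, Pow(7, Rational(1, 2)))))) = Add(-202, Mul(-1, Add(Rational(-3, 28), Mul(I, Pow(7, Rational(1, 2)))))) = Add(-202, Add(Rational(3, 28), Mul(-1, I, Pow(7, Rational(1, 2))))) = Add(Rational(-5653, 28), Mul(-1, I, Pow(7, Rational(1, 2))))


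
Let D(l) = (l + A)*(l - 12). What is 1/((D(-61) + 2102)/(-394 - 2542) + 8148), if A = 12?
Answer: 2936/23916849 ≈ 0.00012276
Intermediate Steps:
D(l) = (-12 + l)*(12 + l) (D(l) = (l + 12)*(l - 12) = (12 + l)*(-12 + l) = (-12 + l)*(12 + l))
1/((D(-61) + 2102)/(-394 - 2542) + 8148) = 1/(((-144 + (-61)**2) + 2102)/(-394 - 2542) + 8148) = 1/(((-144 + 3721) + 2102)/(-2936) + 8148) = 1/((3577 + 2102)*(-1/2936) + 8148) = 1/(5679*(-1/2936) + 8148) = 1/(-5679/2936 + 8148) = 1/(23916849/2936) = 2936/23916849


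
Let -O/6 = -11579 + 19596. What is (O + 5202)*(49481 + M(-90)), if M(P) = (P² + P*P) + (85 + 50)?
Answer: -2823506400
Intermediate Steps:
M(P) = 135 + 2*P² (M(P) = (P² + P²) + 135 = 2*P² + 135 = 135 + 2*P²)
O = -48102 (O = -6*(-11579 + 19596) = -6*8017 = -48102)
(O + 5202)*(49481 + M(-90)) = (-48102 + 5202)*(49481 + (135 + 2*(-90)²)) = -42900*(49481 + (135 + 2*8100)) = -42900*(49481 + (135 + 16200)) = -42900*(49481 + 16335) = -42900*65816 = -2823506400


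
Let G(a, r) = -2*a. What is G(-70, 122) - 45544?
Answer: -45404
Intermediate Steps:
G(-70, 122) - 45544 = -2*(-70) - 45544 = 140 - 45544 = -45404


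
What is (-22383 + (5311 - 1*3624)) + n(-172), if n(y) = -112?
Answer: -20808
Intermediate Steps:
(-22383 + (5311 - 1*3624)) + n(-172) = (-22383 + (5311 - 1*3624)) - 112 = (-22383 + (5311 - 3624)) - 112 = (-22383 + 1687) - 112 = -20696 - 112 = -20808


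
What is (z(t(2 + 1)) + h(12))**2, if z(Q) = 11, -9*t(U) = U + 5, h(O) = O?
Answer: 529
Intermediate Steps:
t(U) = -5/9 - U/9 (t(U) = -(U + 5)/9 = -(5 + U)/9 = -5/9 - U/9)
(z(t(2 + 1)) + h(12))**2 = (11 + 12)**2 = 23**2 = 529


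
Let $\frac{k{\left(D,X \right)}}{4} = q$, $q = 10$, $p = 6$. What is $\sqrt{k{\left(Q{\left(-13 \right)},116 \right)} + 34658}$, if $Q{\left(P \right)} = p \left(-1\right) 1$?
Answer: $\sqrt{34698} \approx 186.27$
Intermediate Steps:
$Q{\left(P \right)} = -6$ ($Q{\left(P \right)} = 6 \left(-1\right) 1 = \left(-6\right) 1 = -6$)
$k{\left(D,X \right)} = 40$ ($k{\left(D,X \right)} = 4 \cdot 10 = 40$)
$\sqrt{k{\left(Q{\left(-13 \right)},116 \right)} + 34658} = \sqrt{40 + 34658} = \sqrt{34698}$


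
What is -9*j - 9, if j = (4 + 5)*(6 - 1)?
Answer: -414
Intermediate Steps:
j = 45 (j = 9*5 = 45)
-9*j - 9 = -9*45 - 9 = -405 - 9 = -414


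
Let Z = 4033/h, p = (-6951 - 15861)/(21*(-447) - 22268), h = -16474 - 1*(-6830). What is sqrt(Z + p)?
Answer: sqrt(7046973696694165)/152640410 ≈ 0.54996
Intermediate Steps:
h = -9644 (h = -16474 + 6830 = -9644)
p = 22812/31655 (p = -22812/(-9387 - 22268) = -22812/(-31655) = -22812*(-1/31655) = 22812/31655 ≈ 0.72064)
Z = -4033/9644 (Z = 4033/(-9644) = 4033*(-1/9644) = -4033/9644 ≈ -0.41819)
sqrt(Z + p) = sqrt(-4033/9644 + 22812/31655) = sqrt(92334313/305280820) = sqrt(7046973696694165)/152640410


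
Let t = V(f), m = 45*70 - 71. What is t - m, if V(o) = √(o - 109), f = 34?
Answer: -3079 + 5*I*√3 ≈ -3079.0 + 8.6602*I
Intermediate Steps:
m = 3079 (m = 3150 - 71 = 3079)
V(o) = √(-109 + o)
t = 5*I*√3 (t = √(-109 + 34) = √(-75) = 5*I*√3 ≈ 8.6602*I)
t - m = 5*I*√3 - 1*3079 = 5*I*√3 - 3079 = -3079 + 5*I*√3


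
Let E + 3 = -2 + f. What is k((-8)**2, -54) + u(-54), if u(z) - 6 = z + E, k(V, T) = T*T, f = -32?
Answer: 2831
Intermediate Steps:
E = -37 (E = -3 + (-2 - 32) = -3 - 34 = -37)
k(V, T) = T**2
u(z) = -31 + z (u(z) = 6 + (z - 37) = 6 + (-37 + z) = -31 + z)
k((-8)**2, -54) + u(-54) = (-54)**2 + (-31 - 54) = 2916 - 85 = 2831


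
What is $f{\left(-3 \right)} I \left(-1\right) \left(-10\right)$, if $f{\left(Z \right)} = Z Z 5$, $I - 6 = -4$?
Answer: $900$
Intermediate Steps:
$I = 2$ ($I = 6 - 4 = 2$)
$f{\left(Z \right)} = 5 Z^{2}$ ($f{\left(Z \right)} = Z^{2} \cdot 5 = 5 Z^{2}$)
$f{\left(-3 \right)} I \left(-1\right) \left(-10\right) = 5 \left(-3\right)^{2} \cdot 2 \left(-1\right) \left(-10\right) = 5 \cdot 9 \left(\left(-2\right) \left(-10\right)\right) = 45 \cdot 20 = 900$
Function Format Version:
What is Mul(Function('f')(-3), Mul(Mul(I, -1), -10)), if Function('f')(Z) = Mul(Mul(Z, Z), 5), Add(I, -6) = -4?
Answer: 900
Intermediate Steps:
I = 2 (I = Add(6, -4) = 2)
Function('f')(Z) = Mul(5, Pow(Z, 2)) (Function('f')(Z) = Mul(Pow(Z, 2), 5) = Mul(5, Pow(Z, 2)))
Mul(Function('f')(-3), Mul(Mul(I, -1), -10)) = Mul(Mul(5, Pow(-3, 2)), Mul(Mul(2, -1), -10)) = Mul(Mul(5, 9), Mul(-2, -10)) = Mul(45, 20) = 900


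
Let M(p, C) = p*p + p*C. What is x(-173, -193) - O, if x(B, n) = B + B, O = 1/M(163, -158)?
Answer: -281991/815 ≈ -346.00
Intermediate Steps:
M(p, C) = p² + C*p
O = 1/815 (O = 1/(163*(-158 + 163)) = 1/(163*5) = 1/815 ≈ 0.0012270)
x(B, n) = 2*B
x(-173, -193) - O = 2*(-173) - 1*1/815 = -346 - 1/815 = -281991/815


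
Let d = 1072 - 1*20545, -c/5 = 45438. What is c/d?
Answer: 75730/6491 ≈ 11.667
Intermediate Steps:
c = -227190 (c = -5*45438 = -227190)
d = -19473 (d = 1072 - 20545 = -19473)
c/d = -227190/(-19473) = -227190*(-1/19473) = 75730/6491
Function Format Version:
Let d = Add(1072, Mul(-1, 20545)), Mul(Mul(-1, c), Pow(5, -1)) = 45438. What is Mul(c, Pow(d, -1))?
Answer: Rational(75730, 6491) ≈ 11.667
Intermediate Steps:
c = -227190 (c = Mul(-5, 45438) = -227190)
d = -19473 (d = Add(1072, -20545) = -19473)
Mul(c, Pow(d, -1)) = Mul(-227190, Pow(-19473, -1)) = Mul(-227190, Rational(-1, 19473)) = Rational(75730, 6491)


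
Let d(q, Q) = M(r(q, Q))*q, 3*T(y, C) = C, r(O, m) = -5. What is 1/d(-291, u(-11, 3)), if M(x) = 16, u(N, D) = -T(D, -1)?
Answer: -1/4656 ≈ -0.00021478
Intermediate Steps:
T(y, C) = C/3
u(N, D) = ⅓ (u(N, D) = -(-1)/3 = -1*(-⅓) = ⅓)
d(q, Q) = 16*q
1/d(-291, u(-11, 3)) = 1/(16*(-291)) = 1/(-4656) = -1/4656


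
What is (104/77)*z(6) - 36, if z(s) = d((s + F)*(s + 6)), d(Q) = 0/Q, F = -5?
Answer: -36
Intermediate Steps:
d(Q) = 0
z(s) = 0
(104/77)*z(6) - 36 = (104/77)*0 - 36 = 0 - 36 = -36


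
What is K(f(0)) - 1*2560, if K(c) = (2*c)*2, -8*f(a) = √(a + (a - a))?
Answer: -2560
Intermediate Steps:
f(a) = -√a/8 (f(a) = -√(a + (a - a))/8 = -√(a + 0)/8 = -√a/8)
K(c) = 4*c
K(f(0)) - 1*2560 = 4*(-√0/8) - 1*2560 = 4*(-⅛*0) - 2560 = 4*0 - 2560 = 0 - 2560 = -2560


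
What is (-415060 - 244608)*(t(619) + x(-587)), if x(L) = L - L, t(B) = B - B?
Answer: 0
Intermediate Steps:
t(B) = 0
x(L) = 0
(-415060 - 244608)*(t(619) + x(-587)) = (-415060 - 244608)*(0 + 0) = -659668*0 = 0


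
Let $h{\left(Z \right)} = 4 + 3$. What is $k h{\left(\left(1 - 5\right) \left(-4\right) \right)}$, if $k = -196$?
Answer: $-1372$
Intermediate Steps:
$h{\left(Z \right)} = 7$
$k h{\left(\left(1 - 5\right) \left(-4\right) \right)} = \left(-196\right) 7 = -1372$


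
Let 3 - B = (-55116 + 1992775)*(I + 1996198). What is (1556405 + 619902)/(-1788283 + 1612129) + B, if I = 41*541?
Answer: -688926004575737039/176154 ≈ -3.9109e+12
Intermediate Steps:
I = 22181
B = -3910930234758 (B = 3 - (-55116 + 1992775)*(22181 + 1996198) = 3 - 1937659*2018379 = 3 - 1*3910930234761 = 3 - 3910930234761 = -3910930234758)
(1556405 + 619902)/(-1788283 + 1612129) + B = (1556405 + 619902)/(-1788283 + 1612129) - 3910930234758 = 2176307/(-176154) - 3910930234758 = 2176307*(-1/176154) - 3910930234758 = -2176307/176154 - 3910930234758 = -688926004575737039/176154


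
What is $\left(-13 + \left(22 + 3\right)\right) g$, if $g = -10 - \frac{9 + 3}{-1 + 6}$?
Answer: $- \frac{744}{5} \approx -148.8$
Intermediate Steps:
$g = - \frac{62}{5}$ ($g = -10 - \frac{12}{5} = - \frac{62}{5} \approx -12.4$)
$\left(-13 + \left(22 + 3\right)\right) g = \left(-13 + \left(22 + 3\right)\right) \left(- \frac{62}{5}\right) = \left(-13 + 25\right) \left(- \frac{62}{5}\right) = 12 \left(- \frac{62}{5}\right) = - \frac{744}{5}$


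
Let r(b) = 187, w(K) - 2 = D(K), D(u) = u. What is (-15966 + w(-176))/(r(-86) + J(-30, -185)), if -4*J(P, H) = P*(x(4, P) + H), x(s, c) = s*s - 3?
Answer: 16140/1103 ≈ 14.633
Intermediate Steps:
x(s, c) = -3 + s**2 (x(s, c) = s**2 - 3 = -3 + s**2)
w(K) = 2 + K
J(P, H) = -P*(13 + H)/4 (J(P, H) = -P*((-3 + 4**2) + H)/4 = -P*((-3 + 16) + H)/4 = -P*(13 + H)/4)
(-15966 + w(-176))/(r(-86) + J(-30, -185)) = (-15966 + (2 - 176))/(187 - 1/4*(-30)*(13 - 185)) = (-15966 - 174)/(187 - 1/4*(-30)*(-172)) = -16140/(187 - 1290) = -16140/(-1103) = -16140*(-1/1103) = 16140/1103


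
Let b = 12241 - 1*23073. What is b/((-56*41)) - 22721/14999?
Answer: 13787719/4304713 ≈ 3.2029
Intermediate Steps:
b = -10832 (b = 12241 - 23073 = -10832)
b/((-56*41)) - 22721/14999 = -10832/((-56*41)) - 22721/14999 = -10832/(-2296) - 22721*1/14999 = -10832*(-1/2296) - 22721/14999 = 1354/287 - 22721/14999 = 13787719/4304713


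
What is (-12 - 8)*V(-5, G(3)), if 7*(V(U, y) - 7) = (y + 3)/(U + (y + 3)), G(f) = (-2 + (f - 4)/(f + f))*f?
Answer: -2400/17 ≈ -141.18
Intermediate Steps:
G(f) = f*(-2 + (-4 + f)/(2*f)) (G(f) = (-2 + (-4 + f)/((2*f)))*f = (-2 + (-4 + f)*(1/(2*f)))*f = (-2 + (-4 + f)/(2*f))*f = f*(-2 + (-4 + f)/(2*f)))
V(U, y) = 7 + (3 + y)/(7*(3 + U + y)) (V(U, y) = 7 + ((y + 3)/(U + (y + 3)))/7 = 7 + ((3 + y)/(U + (3 + y)))/7 = 7 + ((3 + y)/(3 + U + y))/7 = 7 + (3 + y)/(7*(3 + U + y)))
(-12 - 8)*V(-5, G(3)) = (-12 - 8)*((150 + 49*(-5) + 50*(-2 - 3/2*3))/(7*(3 - 5 + (-2 - 3/2*3)))) = -20*(150 - 245 + 50*(-2 - 9/2))/(7*(3 - 5 + (-2 - 9/2))) = -20*(150 - 245 + 50*(-13/2))/(7*(3 - 5 - 13/2)) = -20*(150 - 245 - 325)/(7*(-17/2)) = -20*(-2)*(-420)/(7*17) = -20*120/17 = -2400/17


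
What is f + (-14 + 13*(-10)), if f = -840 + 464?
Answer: -520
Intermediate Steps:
f = -376
f + (-14 + 13*(-10)) = -376 + (-14 + 13*(-10)) = -376 + (-14 - 130) = -376 - 144 = -520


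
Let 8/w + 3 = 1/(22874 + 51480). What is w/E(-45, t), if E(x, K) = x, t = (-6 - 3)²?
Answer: 594832/10037745 ≈ 0.059260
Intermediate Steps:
t = 81 (t = (-9)² = 81)
w = -594832/223061 (w = 8/(-3 + 1/(22874 + 51480)) = 8/(-3 + 1/74354) = 8/(-223061/74354) = 8*(-74354/223061) = -594832/223061 ≈ -2.6667)
w/E(-45, t) = -594832/223061/(-45) = -594832/223061*(-1/45) = 594832/10037745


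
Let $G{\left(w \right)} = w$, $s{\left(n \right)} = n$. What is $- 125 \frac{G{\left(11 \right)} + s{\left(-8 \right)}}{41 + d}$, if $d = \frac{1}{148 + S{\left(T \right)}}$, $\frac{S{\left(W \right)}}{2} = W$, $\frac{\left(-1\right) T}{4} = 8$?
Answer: $- \frac{6300}{689} \approx -9.1437$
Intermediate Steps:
$T = -32$ ($T = \left(-4\right) 8 = -32$)
$S{\left(W \right)} = 2 W$
$d = \frac{1}{84}$ ($d = \frac{1}{148 + 2 \left(-32\right)} = \frac{1}{148 - 64} = \frac{1}{84} \approx 0.011905$)
$- 125 \frac{G{\left(11 \right)} + s{\left(-8 \right)}}{41 + d} = - 125 \frac{11 - 8}{41 + \frac{1}{84}} = - 125 \frac{3}{\frac{3445}{84}} = - 125 \cdot 3 \cdot \frac{84}{3445} = \left(-125\right) \frac{252}{3445} = - \frac{6300}{689}$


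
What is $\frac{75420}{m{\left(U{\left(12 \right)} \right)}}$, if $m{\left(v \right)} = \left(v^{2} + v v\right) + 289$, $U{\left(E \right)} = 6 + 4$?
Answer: $\frac{25140}{163} \approx 154.23$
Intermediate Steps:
$U{\left(E \right)} = 10$
$m{\left(v \right)} = 289 + 2 v^{2}$ ($m{\left(v \right)} = \left(v^{2} + v^{2}\right) + 289 = 2 v^{2} + 289 = 289 + 2 v^{2}$)
$\frac{75420}{m{\left(U{\left(12 \right)} \right)}} = \frac{75420}{289 + 2 \cdot 10^{2}} = \frac{75420}{289 + 2 \cdot 100} = \frac{75420}{289 + 200} = \frac{75420}{489} = 75420 \cdot \frac{1}{489} = \frac{25140}{163}$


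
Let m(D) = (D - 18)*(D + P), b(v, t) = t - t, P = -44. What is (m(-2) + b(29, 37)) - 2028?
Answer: -1108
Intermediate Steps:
b(v, t) = 0
m(D) = (-44 + D)*(-18 + D) (m(D) = (D - 18)*(D - 44) = (-18 + D)*(-44 + D) = (-44 + D)*(-18 + D))
(m(-2) + b(29, 37)) - 2028 = ((792 + (-2)² - 62*(-2)) + 0) - 2028 = ((792 + 4 + 124) + 0) - 2028 = (920 + 0) - 2028 = 920 - 2028 = -1108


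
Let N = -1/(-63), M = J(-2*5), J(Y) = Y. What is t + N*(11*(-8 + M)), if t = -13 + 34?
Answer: 125/7 ≈ 17.857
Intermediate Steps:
M = -10 (M = -2*5 = -10)
t = 21
N = 1/63 (N = -1/63*(-1) = 1/63 ≈ 0.015873)
t + N*(11*(-8 + M)) = 21 + (11*(-8 - 10))/63 = 21 + (11*(-18))/63 = 21 + (1/63)*(-198) = 21 - 22/7 = 125/7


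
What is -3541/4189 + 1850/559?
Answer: 5770231/2341651 ≈ 2.4642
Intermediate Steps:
-3541/4189 + 1850/559 = 5770231/2341651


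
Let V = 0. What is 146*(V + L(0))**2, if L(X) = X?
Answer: 0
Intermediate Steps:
146*(V + L(0))**2 = 146*(0 + 0)**2 = 146*0**2 = 146*0 = 0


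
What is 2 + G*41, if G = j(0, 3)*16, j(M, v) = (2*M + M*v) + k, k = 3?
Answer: 1970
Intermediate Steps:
j(M, v) = 3 + 2*M + M*v (j(M, v) = (2*M + M*v) + 3 = 3 + 2*M + M*v)
G = 48 (G = (3 + 2*0 + 0*3)*16 = (3 + 0 + 0)*16 = 3*16 = 48)
2 + G*41 = 2 + 48*41 = 2 + 1968 = 1970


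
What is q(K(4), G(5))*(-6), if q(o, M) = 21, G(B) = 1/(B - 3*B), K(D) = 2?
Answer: -126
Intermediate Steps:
G(B) = -1/(2*B) (G(B) = 1/(-2*B) = -1/(2*B))
q(K(4), G(5))*(-6) = 21*(-6) = -126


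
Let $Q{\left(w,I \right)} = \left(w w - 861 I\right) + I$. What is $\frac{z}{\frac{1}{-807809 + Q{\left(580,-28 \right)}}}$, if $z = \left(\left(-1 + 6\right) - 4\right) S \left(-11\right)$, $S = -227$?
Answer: $-1116980513$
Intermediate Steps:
$Q{\left(w,I \right)} = w^{2} - 860 I$ ($Q{\left(w,I \right)} = \left(w^{2} - 861 I\right) + I = w^{2} - 860 I$)
$z = 2497$ ($z = \left(\left(-1 + 6\right) - 4\right) \left(-227\right) \left(-11\right) = \left(5 - 4\right) \left(-227\right) \left(-11\right) = 1 \left(-227\right) \left(-11\right) = \left(-227\right) \left(-11\right) = 2497$)
$\frac{z}{\frac{1}{-807809 + Q{\left(580,-28 \right)}}} = \frac{2497}{\frac{1}{-807809 - \left(-24080 - 580^{2}\right)}} = \frac{2497}{\frac{1}{-807809 + \left(336400 + 24080\right)}} = \frac{2497}{\frac{1}{-807809 + 360480}} = \frac{2497}{\frac{1}{-447329}} = \frac{2497}{- \frac{1}{447329}} = 2497 \left(-447329\right) = -1116980513$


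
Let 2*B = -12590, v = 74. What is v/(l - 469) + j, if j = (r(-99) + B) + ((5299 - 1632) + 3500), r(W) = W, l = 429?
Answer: 15423/20 ≈ 771.15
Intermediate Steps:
B = -6295 (B = (½)*(-12590) = -6295)
j = 773 (j = (-99 - 6295) + ((5299 - 1632) + 3500) = -6394 + (3667 + 3500) = -6394 + 7167 = 773)
v/(l - 469) + j = 74/(429 - 469) + 773 = 74/(-40) + 773 = 74*(-1/40) + 773 = -37/20 + 773 = 15423/20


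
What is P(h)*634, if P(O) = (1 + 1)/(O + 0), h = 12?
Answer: 317/3 ≈ 105.67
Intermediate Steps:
P(O) = 2/O
P(h)*634 = (2/12)*634 = (2*(1/12))*634 = (⅙)*634 = 317/3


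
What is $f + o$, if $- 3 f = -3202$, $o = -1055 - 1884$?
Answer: $- \frac{5615}{3} \approx -1871.7$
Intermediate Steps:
$o = -2939$ ($o = -1055 - 1884 = -2939$)
$f = \frac{3202}{3}$ ($f = \left(- \frac{1}{3}\right) \left(-3202\right) = \frac{3202}{3} \approx 1067.3$)
$f + o = \frac{3202}{3} - 2939 = - \frac{5615}{3}$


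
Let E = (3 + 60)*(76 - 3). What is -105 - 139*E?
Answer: -639366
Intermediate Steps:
E = 4599 (E = 63*73 = 4599)
-105 - 139*E = -105 - 139*4599 = -105 - 639261 = -639366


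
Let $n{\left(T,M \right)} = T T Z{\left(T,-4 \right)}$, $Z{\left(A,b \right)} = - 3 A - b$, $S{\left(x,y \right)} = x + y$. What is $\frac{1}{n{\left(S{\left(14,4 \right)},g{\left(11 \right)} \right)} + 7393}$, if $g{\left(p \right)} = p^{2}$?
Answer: $- \frac{1}{8807} \approx -0.00011355$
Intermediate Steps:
$Z{\left(A,b \right)} = - b - 3 A$
$n{\left(T,M \right)} = T^{2} \left(4 - 3 T\right)$ ($n{\left(T,M \right)} = T T \left(\left(-1\right) \left(-4\right) - 3 T\right) = T^{2} \left(4 - 3 T\right)$)
$\frac{1}{n{\left(S{\left(14,4 \right)},g{\left(11 \right)} \right)} + 7393} = \frac{1}{\left(14 + 4\right)^{2} \left(4 - 3 \left(14 + 4\right)\right) + 7393} = \frac{1}{18^{2} \left(4 - 54\right) + 7393} = \frac{1}{324 \left(4 - 54\right) + 7393} = \frac{1}{324 \left(-50\right) + 7393} = \frac{1}{-16200 + 7393} = \frac{1}{-8807} = - \frac{1}{8807}$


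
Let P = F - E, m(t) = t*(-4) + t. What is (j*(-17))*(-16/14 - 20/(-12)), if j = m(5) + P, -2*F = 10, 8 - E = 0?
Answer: 748/3 ≈ 249.33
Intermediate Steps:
E = 8 (E = 8 - 1*0 = 8 + 0 = 8)
F = -5 (F = -1/2*10 = -5)
m(t) = -3*t (m(t) = -4*t + t = -3*t)
P = -13 (P = -5 - 1*8 = -5 - 8 = -13)
j = -28 (j = -3*5 - 13 = -15 - 13 = -28)
(j*(-17))*(-16/14 - 20/(-12)) = (-28*(-17))*(-16/14 - 20/(-12)) = 476*(-16*1/14 - 20*(-1/12)) = 476*(-8/7 + 5/3) = 476*(11/21) = 748/3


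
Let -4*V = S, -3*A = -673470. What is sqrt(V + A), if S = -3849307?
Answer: 7*sqrt(96883)/2 ≈ 1089.4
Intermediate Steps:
A = 224490 (A = -1/3*(-673470) = 224490)
V = 3849307/4 (V = -1/4*(-3849307) = 3849307/4 ≈ 9.6233e+5)
sqrt(V + A) = sqrt(3849307/4 + 224490) = sqrt(4747267/4) = 7*sqrt(96883)/2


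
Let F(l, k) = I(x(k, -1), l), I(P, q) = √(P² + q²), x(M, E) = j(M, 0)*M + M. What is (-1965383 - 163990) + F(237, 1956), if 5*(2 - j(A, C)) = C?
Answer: -2129373 + 3*√3832177 ≈ -2.1235e+6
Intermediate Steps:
j(A, C) = 2 - C/5
x(M, E) = 3*M (x(M, E) = (2 - ⅕*0)*M + M = (2 + 0)*M + M = 2*M + M = 3*M)
F(l, k) = √(l² + 9*k²) (F(l, k) = √((3*k)² + l²) = √(9*k² + l²) = √(l² + 9*k²))
(-1965383 - 163990) + F(237, 1956) = (-1965383 - 163990) + √(237² + 9*1956²) = -2129373 + √(56169 + 9*3825936) = -2129373 + √(56169 + 34433424) = -2129373 + √34489593 = -2129373 + 3*√3832177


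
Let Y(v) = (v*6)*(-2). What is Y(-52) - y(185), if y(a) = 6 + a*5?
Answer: -307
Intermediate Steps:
Y(v) = -12*v (Y(v) = (6*v)*(-2) = -12*v)
y(a) = 6 + 5*a
Y(-52) - y(185) = -12*(-52) - (6 + 5*185) = 624 - (6 + 925) = 624 - 1*931 = 624 - 931 = -307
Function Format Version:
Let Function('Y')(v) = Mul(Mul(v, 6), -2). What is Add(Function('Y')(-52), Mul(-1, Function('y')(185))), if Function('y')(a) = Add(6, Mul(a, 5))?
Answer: -307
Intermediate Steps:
Function('Y')(v) = Mul(-12, v) (Function('Y')(v) = Mul(Mul(6, v), -2) = Mul(-12, v))
Function('y')(a) = Add(6, Mul(5, a))
Add(Function('Y')(-52), Mul(-1, Function('y')(185))) = Add(Mul(-12, -52), Mul(-1, Add(6, Mul(5, 185)))) = Add(624, Mul(-1, Add(6, 925))) = Add(624, Mul(-1, 931)) = Add(624, -931) = -307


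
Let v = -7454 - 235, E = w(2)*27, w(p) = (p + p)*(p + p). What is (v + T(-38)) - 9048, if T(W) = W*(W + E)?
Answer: -31709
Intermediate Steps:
w(p) = 4*p² (w(p) = (2*p)*(2*p) = 4*p²)
E = 432 (E = (4*2²)*27 = (4*4)*27 = 16*27 = 432)
T(W) = W*(432 + W) (T(W) = W*(W + 432) = W*(432 + W))
v = -7689
(v + T(-38)) - 9048 = (-7689 - 38*(432 - 38)) - 9048 = (-7689 - 38*394) - 9048 = (-7689 - 14972) - 9048 = -22661 - 9048 = -31709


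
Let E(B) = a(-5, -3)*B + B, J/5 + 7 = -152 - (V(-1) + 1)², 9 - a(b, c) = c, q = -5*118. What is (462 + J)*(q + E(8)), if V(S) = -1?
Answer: 161838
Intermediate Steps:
q = -590
a(b, c) = 9 - c
J = -795 (J = -35 + 5*(-152 - (-1 + 1)²) = -35 + 5*(-152 - 1*0²) = -35 + 5*(-152 - 1*0) = -35 + 5*(-152 + 0) = -35 + 5*(-152) = -35 - 760 = -795)
E(B) = 13*B (E(B) = (9 - 1*(-3))*B + B = (9 + 3)*B + B = 12*B + B = 13*B)
(462 + J)*(q + E(8)) = (462 - 795)*(-590 + 13*8) = -333*(-590 + 104) = -333*(-486) = 161838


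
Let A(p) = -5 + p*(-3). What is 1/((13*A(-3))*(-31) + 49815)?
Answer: 1/48203 ≈ 2.0746e-5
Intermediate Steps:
A(p) = -5 - 3*p
1/((13*A(-3))*(-31) + 49815) = 1/((13*(-5 - 3*(-3)))*(-31) + 49815) = 1/((13*(-5 + 9))*(-31) + 49815) = 1/((13*4)*(-31) + 49815) = 1/(52*(-31) + 49815) = 1/(-1612 + 49815) = 1/48203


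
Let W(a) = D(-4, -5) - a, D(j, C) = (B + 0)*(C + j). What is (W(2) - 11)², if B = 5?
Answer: 3364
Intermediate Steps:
D(j, C) = 5*C + 5*j (D(j, C) = (5 + 0)*(C + j) = 5*(C + j) = 5*C + 5*j)
W(a) = -45 - a (W(a) = (5*(-5) + 5*(-4)) - a = (-25 - 20) - a = -45 - a)
(W(2) - 11)² = ((-45 - 1*2) - 11)² = ((-45 - 2) - 11)² = (-47 - 11)² = (-58)² = 3364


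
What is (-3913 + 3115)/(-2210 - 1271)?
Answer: 798/3481 ≈ 0.22924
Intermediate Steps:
(-3913 + 3115)/(-2210 - 1271) = -798/(-3481) = -798*(-1/3481) = 798/3481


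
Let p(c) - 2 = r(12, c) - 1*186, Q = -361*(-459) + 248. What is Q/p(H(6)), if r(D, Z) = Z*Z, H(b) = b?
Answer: -165947/148 ≈ -1121.3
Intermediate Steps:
Q = 165947 (Q = 165699 + 248 = 165947)
r(D, Z) = Z²
p(c) = -184 + c² (p(c) = 2 + (c² - 1*186) = 2 + (c² - 186) = 2 + (-186 + c²) = -184 + c²)
Q/p(H(6)) = 165947/(-184 + 6²) = 165947/(-184 + 36) = 165947/(-148) = 165947*(-1/148) = -165947/148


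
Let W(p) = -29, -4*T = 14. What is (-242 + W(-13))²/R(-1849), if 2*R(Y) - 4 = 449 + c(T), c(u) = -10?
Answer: 146882/443 ≈ 331.56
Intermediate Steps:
T = -7/2 (T = -¼*14 = -7/2 ≈ -3.5000)
R(Y) = 443/2 (R(Y) = 2 + (449 - 10)/2 = 2 + (½)*439 = 2 + 439/2 = 443/2)
(-242 + W(-13))²/R(-1849) = (-242 - 29)²/(443/2) = (-271)²*(2/443) = 73441*(2/443) = 146882/443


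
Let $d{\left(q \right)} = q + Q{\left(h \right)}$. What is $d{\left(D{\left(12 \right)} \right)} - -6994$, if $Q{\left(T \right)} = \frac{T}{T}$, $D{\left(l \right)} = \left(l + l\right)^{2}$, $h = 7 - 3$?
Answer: $7571$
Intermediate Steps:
$h = 4$ ($h = 7 - 3 = 4$)
$D{\left(l \right)} = 4 l^{2}$ ($D{\left(l \right)} = \left(2 l\right)^{2} = 4 l^{2}$)
$Q{\left(T \right)} = 1$
$d{\left(q \right)} = 1 + q$ ($d{\left(q \right)} = q + 1 = 1 + q$)
$d{\left(D{\left(12 \right)} \right)} - -6994 = \left(1 + 4 \cdot 12^{2}\right) - -6994 = \left(1 + 4 \cdot 144\right) + 6994 = \left(1 + 576\right) + 6994 = 577 + 6994 = 7571$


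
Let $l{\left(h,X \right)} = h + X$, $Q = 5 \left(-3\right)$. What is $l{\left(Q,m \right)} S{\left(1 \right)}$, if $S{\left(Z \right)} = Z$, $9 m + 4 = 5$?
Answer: $- \frac{134}{9} \approx -14.889$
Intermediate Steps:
$m = \frac{1}{9}$ ($m = - \frac{4}{9} + \frac{1}{9} \cdot 5 = - \frac{4}{9} + \frac{5}{9} = \frac{1}{9} \approx 0.11111$)
$Q = -15$
$l{\left(h,X \right)} = X + h$
$l{\left(Q,m \right)} S{\left(1 \right)} = \left(\frac{1}{9} - 15\right) 1 = \left(- \frac{134}{9}\right) 1 = - \frac{134}{9}$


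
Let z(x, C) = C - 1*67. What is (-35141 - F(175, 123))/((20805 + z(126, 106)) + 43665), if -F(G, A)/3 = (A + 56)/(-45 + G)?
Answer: -4567793/8386170 ≈ -0.54468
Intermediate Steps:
F(G, A) = -3*(56 + A)/(-45 + G) (F(G, A) = -3*(A + 56)/(-45 + G) = -3*(56 + A)/(-45 + G))
z(x, C) = -67 + C (z(x, C) = C - 67 = -67 + C)
(-35141 - F(175, 123))/((20805 + z(126, 106)) + 43665) = (-35141 - 3*(-56 - 1*123)/(-45 + 175))/((20805 + (-67 + 106)) + 43665) = (-35141 - 3*(-56 - 123)/130)/((20805 + 39) + 43665) = (-35141 - 3*(-179)/130)/(20844 + 43665) = (-35141 - 1*(-537/130))/64509 = (-35141 + 537/130)*(1/64509) = -4567793/130*1/64509 = -4567793/8386170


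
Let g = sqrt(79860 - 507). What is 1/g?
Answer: sqrt(8817)/26451 ≈ 0.0035499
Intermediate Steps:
g = 3*sqrt(8817) (g = sqrt(79353) = 3*sqrt(8817) ≈ 281.70)
1/g = 1/(3*sqrt(8817)) = sqrt(8817)/26451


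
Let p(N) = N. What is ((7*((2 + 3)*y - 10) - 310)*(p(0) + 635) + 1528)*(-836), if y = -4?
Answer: 274769792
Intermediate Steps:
((7*((2 + 3)*y - 10) - 310)*(p(0) + 635) + 1528)*(-836) = ((7*((2 + 3)*(-4) - 10) - 310)*(0 + 635) + 1528)*(-836) = ((7*(5*(-4) - 10) - 310)*635 + 1528)*(-836) = ((7*(-20 - 10) - 310)*635 + 1528)*(-836) = ((7*(-30) - 310)*635 + 1528)*(-836) = ((-210 - 310)*635 + 1528)*(-836) = (-520*635 + 1528)*(-836) = (-330200 + 1528)*(-836) = -328672*(-836) = 274769792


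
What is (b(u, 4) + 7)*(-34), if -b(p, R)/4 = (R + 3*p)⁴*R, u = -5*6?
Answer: 29757243666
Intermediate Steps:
u = -30
b(p, R) = -4*R*(R + 3*p)⁴ (b(p, R) = -4*(R + 3*p)⁴*R = -4*R*(R + 3*p)⁴)
(b(u, 4) + 7)*(-34) = (-4*4*(4 + 3*(-30))⁴ + 7)*(-34) = (-4*4*(4 - 90)⁴ + 7)*(-34) = (-4*4*(-86)⁴ + 7)*(-34) = (-4*4*54700816 + 7)*(-34) = (-875213056 + 7)*(-34) = -875213049*(-34) = 29757243666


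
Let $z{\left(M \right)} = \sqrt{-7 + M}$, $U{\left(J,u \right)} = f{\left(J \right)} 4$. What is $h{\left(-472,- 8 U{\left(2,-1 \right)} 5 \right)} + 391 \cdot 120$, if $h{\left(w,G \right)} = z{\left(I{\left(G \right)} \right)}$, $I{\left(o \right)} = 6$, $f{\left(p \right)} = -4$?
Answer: $46920 + i \approx 46920.0 + 1.0 i$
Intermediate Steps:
$U{\left(J,u \right)} = -16$ ($U{\left(J,u \right)} = \left(-4\right) 4 = -16$)
$h{\left(w,G \right)} = i$ ($h{\left(w,G \right)} = \sqrt{-7 + 6} = \sqrt{-1} = i$)
$h{\left(-472,- 8 U{\left(2,-1 \right)} 5 \right)} + 391 \cdot 120 = i + 391 \cdot 120 = i + 46920 = 46920 + i$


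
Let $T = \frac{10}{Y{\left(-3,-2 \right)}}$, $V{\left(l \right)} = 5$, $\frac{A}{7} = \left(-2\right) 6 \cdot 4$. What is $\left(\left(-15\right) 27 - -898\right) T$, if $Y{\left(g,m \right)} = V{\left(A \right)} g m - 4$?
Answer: $\frac{2465}{13} \approx 189.62$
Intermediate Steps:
$A = -336$ ($A = 7 \left(-2\right) 6 \cdot 4 = 7 \left(\left(-12\right) 4\right) = 7 \left(-48\right) = -336$)
$Y{\left(g,m \right)} = -4 + 5 g m$ ($Y{\left(g,m \right)} = 5 g m - 4 = -4 + 5 g m$)
$T = \frac{5}{13}$ ($T = \frac{10}{-4 + 5 \left(-3\right) \left(-2\right)} = \frac{10}{-4 + 30} = \frac{10}{26} = 10 \cdot \frac{1}{26} = \frac{5}{13} \approx 0.38462$)
$\left(\left(-15\right) 27 - -898\right) T = \left(\left(-15\right) 27 - -898\right) \frac{5}{13} = \left(-405 + 898\right) \frac{5}{13} = 493 \cdot \frac{5}{13} = \frac{2465}{13}$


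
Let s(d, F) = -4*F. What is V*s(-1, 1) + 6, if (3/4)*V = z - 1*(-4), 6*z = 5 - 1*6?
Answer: -130/9 ≈ -14.444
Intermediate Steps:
z = -⅙ (z = (5 - 1*6)/6 = (5 - 6)/6 = (⅙)*(-1) = -⅙ ≈ -0.16667)
V = 46/9 (V = 4*(-⅙ - 1*(-4))/3 = 4*(-⅙ + 4)/3 = (4/3)*(23/6) = 46/9 ≈ 5.1111)
V*s(-1, 1) + 6 = 46*(-4*1)/9 + 6 = (46/9)*(-4) + 6 = -184/9 + 6 = -130/9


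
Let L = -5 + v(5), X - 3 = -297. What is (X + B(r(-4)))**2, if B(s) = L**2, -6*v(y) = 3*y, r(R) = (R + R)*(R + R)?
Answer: 904401/16 ≈ 56525.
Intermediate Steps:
X = -294 (X = 3 - 297 = -294)
r(R) = 4*R**2 (r(R) = (2*R)*(2*R) = 4*R**2)
v(y) = -y/2
L = -15/2 (L = -5 - 1/2*5 = -5 - 5/2 = -15/2 ≈ -7.5000)
B(s) = 225/4 (B(s) = (-15/2)**2 = 225/4)
(X + B(r(-4)))**2 = (-294 + 225/4)**2 = (-951/4)**2 = 904401/16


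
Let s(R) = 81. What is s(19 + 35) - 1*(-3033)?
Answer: 3114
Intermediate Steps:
s(19 + 35) - 1*(-3033) = 81 - 1*(-3033) = 81 + 3033 = 3114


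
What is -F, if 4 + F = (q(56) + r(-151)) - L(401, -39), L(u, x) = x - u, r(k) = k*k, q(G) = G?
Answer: -23293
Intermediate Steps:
r(k) = k**2
F = 23293 (F = -4 + ((56 + (-151)**2) - (-39 - 1*401)) = -4 + ((56 + 22801) - (-39 - 401)) = -4 + (22857 - 1*(-440)) = -4 + (22857 + 440) = -4 + 23297 = 23293)
-F = -1*23293 = -23293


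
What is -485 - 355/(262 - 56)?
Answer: -100265/206 ≈ -486.72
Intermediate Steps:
-485 - 355/(262 - 56) = -485 - 355/206 = -100265/206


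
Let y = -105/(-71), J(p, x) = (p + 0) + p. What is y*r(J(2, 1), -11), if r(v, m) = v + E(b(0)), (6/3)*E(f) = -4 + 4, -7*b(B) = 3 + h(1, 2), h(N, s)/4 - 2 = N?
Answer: 420/71 ≈ 5.9155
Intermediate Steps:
J(p, x) = 2*p (J(p, x) = p + p = 2*p)
h(N, s) = 8 + 4*N
b(B) = -15/7 (b(B) = -(3 + (8 + 4*1))/7 = -(3 + (8 + 4))/7 = -(3 + 12)/7 = -1/7*15 = -15/7)
E(f) = 0 (E(f) = (-4 + 4)/2 = (1/2)*0 = 0)
r(v, m) = v (r(v, m) = v + 0 = v)
y = 105/71 (y = -105*(-1/71) = 105/71 ≈ 1.4789)
y*r(J(2, 1), -11) = 105*(2*2)/71 = (105/71)*4 = 420/71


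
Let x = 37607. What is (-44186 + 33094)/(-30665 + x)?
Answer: -5546/3471 ≈ -1.5978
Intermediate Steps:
(-44186 + 33094)/(-30665 + x) = (-44186 + 33094)/(-30665 + 37607) = -11092/6942 = -11092*1/6942 = -5546/3471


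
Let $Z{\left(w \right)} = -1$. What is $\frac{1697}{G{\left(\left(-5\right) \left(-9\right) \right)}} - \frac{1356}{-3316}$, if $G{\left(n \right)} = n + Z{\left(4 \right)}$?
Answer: $\frac{1421729}{36476} \approx 38.977$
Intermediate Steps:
$G{\left(n \right)} = -1 + n$ ($G{\left(n \right)} = n - 1 = -1 + n$)
$\frac{1697}{G{\left(\left(-5\right) \left(-9\right) \right)}} - \frac{1356}{-3316} = \frac{1697}{-1 - -45} - \frac{1356}{-3316} = \frac{1697}{-1 + 45} - - \frac{339}{829} = \frac{1697}{44} + \frac{339}{829} = \frac{1421729}{36476}$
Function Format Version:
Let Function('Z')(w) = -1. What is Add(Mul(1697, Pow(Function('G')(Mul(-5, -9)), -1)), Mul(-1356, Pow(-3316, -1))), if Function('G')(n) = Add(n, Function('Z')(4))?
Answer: Rational(1421729, 36476) ≈ 38.977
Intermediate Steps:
Function('G')(n) = Add(-1, n) (Function('G')(n) = Add(n, -1) = Add(-1, n))
Add(Mul(1697, Pow(Function('G')(Mul(-5, -9)), -1)), Mul(-1356, Pow(-3316, -1))) = Add(Mul(1697, Pow(Add(-1, Mul(-5, -9)), -1)), Mul(-1356, Pow(-3316, -1))) = Add(Mul(1697, Pow(Add(-1, 45), -1)), Mul(-1356, Rational(-1, 3316))) = Add(Mul(1697, Pow(44, -1)), Rational(339, 829)) = Add(Mul(1697, Rational(1, 44)), Rational(339, 829)) = Add(Rational(1697, 44), Rational(339, 829)) = Rational(1421729, 36476)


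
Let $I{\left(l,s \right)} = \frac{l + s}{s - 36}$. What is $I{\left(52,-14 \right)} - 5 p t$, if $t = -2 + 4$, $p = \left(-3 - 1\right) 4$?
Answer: $- \frac{608}{5} \approx -121.6$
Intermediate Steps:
$I{\left(l,s \right)} = \frac{l + s}{-36 + s}$
$p = -16$ ($p = \left(-4\right) 4 = -16$)
$t = 2$
$I{\left(52,-14 \right)} - 5 p t = \frac{52 - 14}{-36 - 14} \left(-5\right) \left(-16\right) 2 = \frac{1}{-50} \cdot 38 \cdot 80 \cdot 2 = \left(- \frac{1}{50}\right) 38 \cdot 160 = \left(- \frac{19}{25}\right) 160 = - \frac{608}{5}$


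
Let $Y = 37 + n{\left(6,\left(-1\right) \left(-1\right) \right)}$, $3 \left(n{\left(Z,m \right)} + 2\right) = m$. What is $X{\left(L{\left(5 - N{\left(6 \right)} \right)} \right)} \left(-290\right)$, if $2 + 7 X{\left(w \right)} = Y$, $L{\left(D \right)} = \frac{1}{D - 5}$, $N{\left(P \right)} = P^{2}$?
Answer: $- \frac{29000}{21} \approx -1381.0$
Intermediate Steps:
$n{\left(Z,m \right)} = -2 + \frac{m}{3}$
$L{\left(D \right)} = \frac{1}{-5 + D}$
$Y = \frac{106}{3}$ ($Y = 37 - \left(2 - \frac{\left(-1\right) \left(-1\right)}{3}\right) = 37 + \left(-2 + \frac{1}{3} \cdot 1\right) = 37 + \left(-2 + \frac{1}{3}\right) = 37 - \frac{5}{3} = \frac{106}{3} \approx 35.333$)
$X{\left(w \right)} = \frac{100}{21}$ ($X{\left(w \right)} = - \frac{2}{7} + \frac{1}{7} \cdot \frac{106}{3} = - \frac{2}{7} + \frac{106}{21} = \frac{100}{21}$)
$X{\left(L{\left(5 - N{\left(6 \right)} \right)} \right)} \left(-290\right) = \frac{100}{21} \left(-290\right) = - \frac{29000}{21}$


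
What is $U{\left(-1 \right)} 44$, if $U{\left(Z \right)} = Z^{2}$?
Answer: $44$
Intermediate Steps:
$U{\left(-1 \right)} 44 = \left(-1\right)^{2} \cdot 44 = 1 \cdot 44 = 44$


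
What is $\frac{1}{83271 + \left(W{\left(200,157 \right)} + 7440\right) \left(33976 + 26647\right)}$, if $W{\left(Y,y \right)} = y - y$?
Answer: $\frac{1}{451118391} \approx 2.2167 \cdot 10^{-9}$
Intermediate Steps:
$W{\left(Y,y \right)} = 0$
$\frac{1}{83271 + \left(W{\left(200,157 \right)} + 7440\right) \left(33976 + 26647\right)} = \frac{1}{83271 + \left(0 + 7440\right) \left(33976 + 26647\right)} = \frac{1}{83271 + 7440 \cdot 60623} = \frac{1}{83271 + 451035120} = \frac{1}{451118391}$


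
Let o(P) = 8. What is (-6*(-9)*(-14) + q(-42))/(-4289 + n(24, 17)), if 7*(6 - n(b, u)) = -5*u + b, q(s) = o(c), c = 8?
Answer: 7/40 ≈ 0.17500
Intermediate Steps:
q(s) = 8
n(b, u) = 6 - b/7 + 5*u/7 (n(b, u) = 6 - (-5*u + b)/7 = 6 - (b - 5*u)/7 = 6 + (-b/7 + 5*u/7) = 6 - b/7 + 5*u/7)
(-6*(-9)*(-14) + q(-42))/(-4289 + n(24, 17)) = (-6*(-9)*(-14) + 8)/(-4289 + (6 - ⅐*24 + (5/7)*17)) = (54*(-14) + 8)/(-4289 + (6 - 24/7 + 85/7)) = (-756 + 8)/(-4289 + 103/7) = -748/(-29920/7) = -748*(-7/29920) = 7/40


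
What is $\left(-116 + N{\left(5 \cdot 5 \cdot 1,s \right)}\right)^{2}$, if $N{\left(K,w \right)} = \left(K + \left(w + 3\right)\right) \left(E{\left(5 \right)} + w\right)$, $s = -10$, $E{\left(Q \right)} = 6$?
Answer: $35344$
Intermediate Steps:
$N{\left(K,w \right)} = \left(6 + w\right) \left(3 + K + w\right)$ ($N{\left(K,w \right)} = \left(K + \left(w + 3\right)\right) \left(6 + w\right) = \left(K + \left(3 + w\right)\right) \left(6 + w\right) = \left(3 + K + w\right) \left(6 + w\right) = \left(6 + w\right) \left(3 + K + w\right)$)
$\left(-116 + N{\left(5 \cdot 5 \cdot 1,s \right)}\right)^{2} = \left(-116 + \left(18 + \left(-10\right)^{2} + 6 \cdot 5 \cdot 5 \cdot 1 + 9 \left(-10\right) + 5 \cdot 5 \cdot 1 \left(-10\right)\right)\right)^{2} = \left(-116 + \left(18 + 100 + 6 \cdot 25 \cdot 1 - 90 + 25 \cdot 1 \left(-10\right)\right)\right)^{2} = \left(-116 + \left(18 + 100 + 6 \cdot 25 - 90 + 25 \left(-10\right)\right)\right)^{2} = \left(-116 + \left(18 + 100 + 150 - 90 - 250\right)\right)^{2} = \left(-116 - 72\right)^{2} = \left(-188\right)^{2} = 35344$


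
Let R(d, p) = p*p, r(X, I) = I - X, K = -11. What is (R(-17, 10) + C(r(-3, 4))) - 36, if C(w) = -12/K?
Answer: 716/11 ≈ 65.091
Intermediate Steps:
R(d, p) = p**2
C(w) = 12/11 (C(w) = -12/(-11) = -12*(-1/11) = 12/11)
(R(-17, 10) + C(r(-3, 4))) - 36 = (10**2 + 12/11) - 36 = (100 + 12/11) - 36 = 1112/11 - 36 = 716/11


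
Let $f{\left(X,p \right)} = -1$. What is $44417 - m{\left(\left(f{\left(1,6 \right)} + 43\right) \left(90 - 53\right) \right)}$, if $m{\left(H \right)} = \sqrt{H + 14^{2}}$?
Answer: $44417 - 5 \sqrt{70} \approx 44375.0$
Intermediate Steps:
$m{\left(H \right)} = \sqrt{196 + H}$ ($m{\left(H \right)} = \sqrt{H + 196} = \sqrt{196 + H}$)
$44417 - m{\left(\left(f{\left(1,6 \right)} + 43\right) \left(90 - 53\right) \right)} = 44417 - \sqrt{196 + \left(-1 + 43\right) \left(90 - 53\right)} = 44417 - \sqrt{196 + 42 \cdot 37} = 44417 - \sqrt{196 + 1554} = 44417 - \sqrt{1750} = 44417 - 5 \sqrt{70}$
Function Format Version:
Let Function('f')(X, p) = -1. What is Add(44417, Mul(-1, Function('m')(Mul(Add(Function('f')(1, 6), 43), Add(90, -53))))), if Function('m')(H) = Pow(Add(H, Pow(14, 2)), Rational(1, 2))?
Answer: Add(44417, Mul(-5, Pow(70, Rational(1, 2)))) ≈ 44375.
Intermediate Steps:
Function('m')(H) = Pow(Add(196, H), Rational(1, 2)) (Function('m')(H) = Pow(Add(H, 196), Rational(1, 2)) = Pow(Add(196, H), Rational(1, 2)))
Add(44417, Mul(-1, Function('m')(Mul(Add(Function('f')(1, 6), 43), Add(90, -53))))) = Add(44417, Mul(-1, Pow(Add(196, Mul(Add(-1, 43), Add(90, -53))), Rational(1, 2)))) = Add(44417, Mul(-1, Pow(Add(196, Mul(42, 37)), Rational(1, 2)))) = Add(44417, Mul(-1, Pow(Add(196, 1554), Rational(1, 2)))) = Add(44417, Mul(-1, Pow(1750, Rational(1, 2)))) = Add(44417, Mul(-1, Mul(5, Pow(70, Rational(1, 2))))) = Add(44417, Mul(-5, Pow(70, Rational(1, 2))))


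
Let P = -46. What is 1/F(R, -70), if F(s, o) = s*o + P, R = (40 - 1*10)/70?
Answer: -1/76 ≈ -0.013158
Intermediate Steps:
R = 3/7 (R = (40 - 10)*(1/70) = 30*(1/70) = 3/7 ≈ 0.42857)
F(s, o) = -46 + o*s (F(s, o) = s*o - 46 = o*s - 46 = -46 + o*s)
1/F(R, -70) = 1/(-46 - 70*3/7) = 1/(-46 - 30) = 1/(-76) = -1/76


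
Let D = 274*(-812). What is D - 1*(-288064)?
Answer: 65576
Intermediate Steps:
D = -222488
D - 1*(-288064) = -222488 - 1*(-288064) = -222488 + 288064 = 65576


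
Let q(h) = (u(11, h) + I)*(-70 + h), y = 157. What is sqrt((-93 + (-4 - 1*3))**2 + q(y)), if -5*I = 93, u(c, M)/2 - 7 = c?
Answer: sqrt(287845)/5 ≈ 107.30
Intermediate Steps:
u(c, M) = 14 + 2*c
I = -93/5 (I = -1/5*93 = -93/5 ≈ -18.600)
q(h) = -1218 + 87*h/5 (q(h) = ((14 + 2*11) - 93/5)*(-70 + h) = ((14 + 22) - 93/5)*(-70 + h) = (36 - 93/5)*(-70 + h) = 87*(-70 + h)/5 = -1218 + 87*h/5)
sqrt((-93 + (-4 - 1*3))**2 + q(y)) = sqrt((-93 + (-4 - 1*3))**2 + (-1218 + (87/5)*157)) = sqrt((-93 + (-4 - 3))**2 + (-1218 + 13659/5)) = sqrt((-93 - 7)**2 + 7569/5) = sqrt((-100)**2 + 7569/5) = sqrt(10000 + 7569/5) = sqrt(57569/5) = sqrt(287845)/5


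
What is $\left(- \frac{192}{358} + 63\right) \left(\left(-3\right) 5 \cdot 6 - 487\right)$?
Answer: $- \frac{6451437}{179} \approx -36042.0$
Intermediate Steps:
$\left(- \frac{192}{358} + 63\right) \left(\left(-3\right) 5 \cdot 6 - 487\right) = \left(\left(-192\right) \frac{1}{358} + 63\right) \left(\left(-15\right) 6 - 487\right) = \left(- \frac{96}{179} + 63\right) \left(-90 - 487\right) = \frac{11181}{179} \left(-577\right) = - \frac{6451437}{179}$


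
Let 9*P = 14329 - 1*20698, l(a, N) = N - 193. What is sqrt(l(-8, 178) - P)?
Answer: sqrt(6234)/3 ≈ 26.319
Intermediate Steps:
l(a, N) = -193 + N
P = -2123/3 (P = (14329 - 1*20698)/9 = (14329 - 20698)/9 = (1/9)*(-6369) = -2123/3 ≈ -707.67)
sqrt(l(-8, 178) - P) = sqrt((-193 + 178) - 1*(-2123/3)) = sqrt(-15 + 2123/3) = sqrt(2078/3) = sqrt(6234)/3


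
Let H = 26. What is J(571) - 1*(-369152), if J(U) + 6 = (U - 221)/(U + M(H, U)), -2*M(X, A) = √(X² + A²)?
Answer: 360821449662/977447 + 700*√326717/977447 ≈ 3.6915e+5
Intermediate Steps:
M(X, A) = -√(A² + X²)/2 (M(X, A) = -√(X² + A²)/2 = -√(A² + X²)/2)
J(U) = -6 + (-221 + U)/(U - √(676 + U²)/2) (J(U) = -6 + (U - 221)/(U - √(U² + 26²)/2) = -6 + (-221 + U)/(U - √(U² + 676)/2) = -6 + (-221 + U)/(U - √(676 + U²)/2))
J(571) - 1*(-369152) = 2*(-221 - 5*571 + 3*√(676 + 571²))/(-√(676 + 571²) + 2*571) - 1*(-369152) = 2*(-221 - 2855 + 3*√(676 + 326041))/(-√(676 + 326041) + 1142) + 369152 = 2*(-221 - 2855 + 3*√326717)/(-√326717 + 1142) + 369152 = 2*(-3076 + 3*√326717)/(1142 - √326717) + 369152 = 369152 + 2*(-3076 + 3*√326717)/(1142 - √326717)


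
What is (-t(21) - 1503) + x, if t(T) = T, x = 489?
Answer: -1035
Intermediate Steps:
(-t(21) - 1503) + x = (-1*21 - 1503) + 489 = (-21 - 1503) + 489 = -1524 + 489 = -1035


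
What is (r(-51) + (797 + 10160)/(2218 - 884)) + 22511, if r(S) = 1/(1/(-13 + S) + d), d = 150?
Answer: 9943451805/441554 ≈ 22519.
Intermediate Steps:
r(S) = 1/(150 + 1/(-13 + S)) (r(S) = 1/(1/(-13 + S) + 150) = 1/(150 + 1/(-13 + S)))
(r(-51) + (797 + 10160)/(2218 - 884)) + 22511 = ((-13 - 51)/(-1949 + 150*(-51)) + (797 + 10160)/(2218 - 884)) + 22511 = (-64/(-1949 - 7650) + 10957/1334) + 22511 = (-64/(-9599) + 10957*(1/1334)) + 22511 = (-1/9599*(-64) + 10957/1334) + 22511 = (64/9599 + 10957/1334) + 22511 = 3629711/441554 + 22511 = 9943451805/441554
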